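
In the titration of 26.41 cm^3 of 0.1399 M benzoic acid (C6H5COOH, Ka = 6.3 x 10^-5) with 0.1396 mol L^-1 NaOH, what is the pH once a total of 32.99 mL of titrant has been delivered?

n(acid) = 0.1399 x 0.02641 = 0.003695 mol; n(NaOH) added = 0.1396 x 0.03299 = 0.004605 mol.
Base is in excess by 0.004605 - 0.003695 = 0.0009106 mol in a total volume of 0.05940 L.
[OH^-] = 0.0009106/0.05940 = 0.01533 M, so pOH = 1.81 and pH = 14.00 - 1.81 = 12.19.

12.19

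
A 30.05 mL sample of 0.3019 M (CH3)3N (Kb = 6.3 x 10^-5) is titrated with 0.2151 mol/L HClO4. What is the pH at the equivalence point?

5.35

n((CH3)3N) = 0.3019 x 0.03005 = 0.009072 mol; V(HClO4) at equivalence = 0.009072/0.2151 = 0.04218 L.
At equivalence the base is fully converted to (CH3)3NH+; total volume = 0.07223 L, so [(CH3)3NH+] = 0.009072/0.07223 = 0.1256 M.
Ka((CH3)3NH+) = Kw/Kb = 1.0e-14 / 6.3 x 10^-5 = 1.59e-10.
[H^+] = sqrt(Ka x [(CH3)3NH+]) = sqrt(1.59e-10 x 0.1256) = 4.47e-6 M.
pH = -log(4.47e-6) = 5.35.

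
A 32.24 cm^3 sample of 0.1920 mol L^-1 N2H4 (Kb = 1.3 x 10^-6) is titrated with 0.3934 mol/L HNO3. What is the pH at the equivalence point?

4.50

n(N2H4) = 0.1920 x 0.03224 = 0.006190 mol; V(HNO3) at equivalence = 0.006190/0.3934 = 0.01573 L.
At equivalence the base is fully converted to N2H5+; total volume = 0.04797 L, so [N2H5+] = 0.006190/0.04797 = 0.1290 M.
Ka(N2H5+) = Kw/Kb = 1.0e-14 / 1.3 x 10^-6 = 7.69e-9.
[H^+] = sqrt(Ka x [N2H5+]) = sqrt(7.69e-9 x 0.1290) = 3.15e-5 M.
pH = -log(3.15e-5) = 4.50.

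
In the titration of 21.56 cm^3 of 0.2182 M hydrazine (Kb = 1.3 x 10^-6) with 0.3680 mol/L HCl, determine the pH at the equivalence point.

4.49

n(N2H4) = 0.2182 x 0.02156 = 0.004704 mol; V(HCl) at equivalence = 0.004704/0.3680 = 0.01278 L.
At equivalence the base is fully converted to N2H5+; total volume = 0.03434 L, so [N2H5+] = 0.004704/0.03434 = 0.1370 M.
Ka(N2H5+) = Kw/Kb = 1.0e-14 / 1.3 x 10^-6 = 7.69e-9.
[H^+] = sqrt(Ka x [N2H5+]) = sqrt(7.69e-9 x 0.1370) = 3.25e-5 M.
pH = -log(3.25e-5) = 4.49.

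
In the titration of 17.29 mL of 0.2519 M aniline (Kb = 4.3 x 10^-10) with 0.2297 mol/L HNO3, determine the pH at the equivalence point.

n(C6H5NH2) = 0.2519 x 0.01729 = 0.004355 mol; V(HNO3) at equivalence = 0.004355/0.2297 = 0.01896 L.
At equivalence the base is fully converted to C6H5NH3+; total volume = 0.03625 L, so [C6H5NH3+] = 0.004355/0.03625 = 0.1201 M.
Ka(C6H5NH3+) = Kw/Kb = 1.0e-14 / 4.3 x 10^-10 = 2.33e-5.
[H^+] = sqrt(Ka x [C6H5NH3+]) = sqrt(2.33e-5 x 0.1201) = 0.00167 M.
pH = -log(0.00167) = 2.78.

2.78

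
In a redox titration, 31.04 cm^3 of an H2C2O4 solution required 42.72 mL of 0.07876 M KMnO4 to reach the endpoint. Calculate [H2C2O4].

n(KMnO4) = 0.07876 x 0.04272 = 0.003365 mol.
From the balanced equation, 2 mol KMnO4 reacts with 5 mol H2C2O4, so n(H2C2O4) = 0.003365 x 5/2 = 0.008412 mol.
[H2C2O4] = 0.008412 / 0.03104 L = 0.271 M.

0.271 M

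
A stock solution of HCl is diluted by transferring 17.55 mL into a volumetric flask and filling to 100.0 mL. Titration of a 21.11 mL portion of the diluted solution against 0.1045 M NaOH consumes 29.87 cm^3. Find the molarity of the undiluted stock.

0.843 M

n(NaOH) = 0.1045 x 0.02987 = 0.003121 mol.
n(HCl) in the aliquot = 0.003121 mol.
[diluted HCl] = 0.003121 / 0.02111 = 0.1479 M.
Dilution factor = 100.0/17.55 = 5.698, so [stock] = 0.1479 x 5.698 = 0.843 M.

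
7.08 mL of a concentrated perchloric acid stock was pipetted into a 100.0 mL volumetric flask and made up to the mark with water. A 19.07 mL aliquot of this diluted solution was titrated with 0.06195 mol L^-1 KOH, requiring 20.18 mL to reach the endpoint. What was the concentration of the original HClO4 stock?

0.926 M

n(KOH) = 0.06195 x 0.02018 = 0.001250 mol.
n(HClO4) in the aliquot = 0.001250 mol.
[diluted HClO4] = 0.001250 / 0.01907 = 0.06556 M.
Dilution factor = 100.0/7.080 = 14.12, so [stock] = 0.06556 x 14.12 = 0.926 M.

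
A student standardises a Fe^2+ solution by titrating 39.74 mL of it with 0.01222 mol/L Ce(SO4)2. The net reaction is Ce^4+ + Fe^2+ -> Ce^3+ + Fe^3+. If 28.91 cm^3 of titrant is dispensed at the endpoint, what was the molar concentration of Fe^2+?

0.00889 M

n(Ce(SO4)2) = 0.01222 x 0.02891 = 0.0003533 mol.
From the balanced equation, 1 mol Ce(SO4)2 reacts with 1 mol Fe^2+, so n(Fe^2+) = 0.0003533 x 1/1 = 0.0003533 mol.
[Fe^2+] = 0.0003533 / 0.03974 L = 0.00889 M.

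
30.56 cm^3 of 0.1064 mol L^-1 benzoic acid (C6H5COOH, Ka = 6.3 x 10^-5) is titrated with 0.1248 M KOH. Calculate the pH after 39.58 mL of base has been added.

12.38

n(acid) = 0.1064 x 0.03056 = 0.003252 mol; n(KOH) added = 0.1248 x 0.03958 = 0.004940 mol.
Base is in excess by 0.004940 - 0.003252 = 0.001688 mol in a total volume of 0.07014 L.
[OH^-] = 0.001688/0.07014 = 0.02407 M, so pOH = 1.62 and pH = 14.00 - 1.62 = 12.38.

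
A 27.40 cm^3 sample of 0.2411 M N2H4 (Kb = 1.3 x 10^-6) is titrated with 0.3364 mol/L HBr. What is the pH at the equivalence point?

n(N2H4) = 0.2411 x 0.02740 = 0.006606 mol; V(HBr) at equivalence = 0.006606/0.3364 = 0.01964 L.
At equivalence the base is fully converted to N2H5+; total volume = 0.04704 L, so [N2H5+] = 0.006606/0.04704 = 0.1404 M.
Ka(N2H5+) = Kw/Kb = 1.0e-14 / 1.3 x 10^-6 = 7.69e-9.
[H^+] = sqrt(Ka x [N2H5+]) = sqrt(7.69e-9 x 0.1404) = 3.29e-5 M.
pH = -log(3.29e-5) = 4.48.

4.48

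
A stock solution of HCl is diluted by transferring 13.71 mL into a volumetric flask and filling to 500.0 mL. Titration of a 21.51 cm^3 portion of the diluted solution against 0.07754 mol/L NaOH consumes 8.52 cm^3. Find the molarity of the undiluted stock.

1.12 M

n(NaOH) = 0.07754 x 0.008520 = 0.0006606 mol.
n(HCl) in the aliquot = 0.0006606 mol.
[diluted HCl] = 0.0006606 / 0.02151 = 0.03071 M.
Dilution factor = 500.0/13.71 = 36.47, so [stock] = 0.03071 x 36.47 = 1.12 M.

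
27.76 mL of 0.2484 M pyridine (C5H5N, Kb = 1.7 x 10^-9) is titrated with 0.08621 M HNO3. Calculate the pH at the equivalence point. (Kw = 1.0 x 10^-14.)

n(C5H5N) = 0.2484 x 0.02776 = 0.006896 mol; V(HNO3) at equivalence = 0.006896/0.08621 = 0.07999 L.
At equivalence the base is fully converted to C5H5NH+; total volume = 0.1077 L, so [C5H5NH+] = 0.006896/0.1077 = 0.06400 M.
Ka(C5H5NH+) = Kw/Kb = 1.0e-14 / 1.7 x 10^-9 = 5.88e-6.
[H^+] = sqrt(Ka x [C5H5NH+]) = sqrt(5.88e-6 x 0.06400) = 0.000614 M.
pH = -log(0.000614) = 3.21.

3.21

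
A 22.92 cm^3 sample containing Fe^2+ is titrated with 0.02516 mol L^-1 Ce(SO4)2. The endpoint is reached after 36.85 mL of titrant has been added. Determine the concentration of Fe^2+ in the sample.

0.0405 M

n(Ce(SO4)2) = 0.02516 x 0.03685 = 0.0009271 mol.
From the balanced equation, 1 mol Ce(SO4)2 reacts with 1 mol Fe^2+, so n(Fe^2+) = 0.0009271 x 1/1 = 0.0009271 mol.
[Fe^2+] = 0.0009271 / 0.02292 L = 0.0405 M.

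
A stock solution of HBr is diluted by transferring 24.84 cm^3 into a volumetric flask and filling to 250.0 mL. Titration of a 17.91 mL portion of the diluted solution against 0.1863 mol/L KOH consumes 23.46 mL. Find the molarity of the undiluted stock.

n(KOH) = 0.1863 x 0.02346 = 0.004371 mol.
n(HBr) in the aliquot = 0.004371 mol.
[diluted HBr] = 0.004371 / 0.01791 = 0.2440 M.
Dilution factor = 250.0/24.84 = 10.06, so [stock] = 0.2440 x 10.06 = 2.46 M.

2.46 M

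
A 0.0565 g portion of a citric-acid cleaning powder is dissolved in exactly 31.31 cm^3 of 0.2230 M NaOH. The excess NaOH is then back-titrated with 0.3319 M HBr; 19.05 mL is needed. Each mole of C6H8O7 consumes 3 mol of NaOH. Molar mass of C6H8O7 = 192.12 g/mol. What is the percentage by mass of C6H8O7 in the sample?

74.7%

Total n(NaOH) added = 0.2230 x 0.03131 = 0.006982 mol.
n(HBr) used = 0.3319 x 0.01905 = 0.006323 mol, which equals the excess n(NaOH).
So n(NaOH) consumed by the sample = 0.006982 - 0.006323 = 0.0006594 mol.
n(C6H8O7) = 0.0006594 / 3 = 0.0002198 mol.
mass C6H8O7 = 0.0002198 x 192.12 = 0.04223 g, so %C6H8O7 = 0.04223/0.0565 x 100 = 74.7%.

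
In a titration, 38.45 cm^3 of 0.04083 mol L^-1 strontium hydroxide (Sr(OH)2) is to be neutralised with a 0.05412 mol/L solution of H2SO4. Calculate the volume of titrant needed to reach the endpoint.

n(Sr(OH)2) = 0.04083 mol/L x 0.03845 L = 0.001570 mol.
At equivalence n(H2SO4) = n(Sr(OH)2) = 0.001570 mol.
V(H2SO4) = 0.001570 / 0.05412 = 0.02901 L = 29.0 mL.

29.0 mL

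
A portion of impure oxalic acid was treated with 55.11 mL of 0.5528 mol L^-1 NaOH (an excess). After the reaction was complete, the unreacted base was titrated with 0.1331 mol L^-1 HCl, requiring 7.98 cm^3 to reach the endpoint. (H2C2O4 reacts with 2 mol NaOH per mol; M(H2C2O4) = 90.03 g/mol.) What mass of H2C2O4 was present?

1.32 g

Total n(NaOH) added = 0.5528 x 0.05511 = 0.03046 mol.
n(HCl) used = 0.1331 x 0.007980 = 0.001062 mol, which equals the excess n(NaOH).
So n(NaOH) consumed by the sample = 0.03046 - 0.001062 = 0.02940 mol.
n(H2C2O4) = 0.02940 / 2 = 0.01470 mol.
mass = 0.01470 mol x 90.03 g/mol = 1.32 g.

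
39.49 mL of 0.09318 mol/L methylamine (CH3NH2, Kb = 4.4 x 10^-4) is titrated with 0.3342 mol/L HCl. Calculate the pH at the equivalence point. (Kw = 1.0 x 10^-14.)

5.89

n(CH3NH2) = 0.09318 x 0.03949 = 0.003680 mol; V(HCl) at equivalence = 0.003680/0.3342 = 0.01101 L.
At equivalence the base is fully converted to CH3NH3+; total volume = 0.05050 L, so [CH3NH3+] = 0.003680/0.05050 = 0.07286 M.
Ka(CH3NH3+) = Kw/Kb = 1.0e-14 / 4.4 x 10^-4 = 2.27e-11.
[H^+] = sqrt(Ka x [CH3NH3+]) = sqrt(2.27e-11 x 0.07286) = 1.29e-6 M.
pH = -log(1.29e-6) = 5.89.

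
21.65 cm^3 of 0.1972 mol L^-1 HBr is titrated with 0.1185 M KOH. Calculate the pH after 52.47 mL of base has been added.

12.42

n(acid) = 0.1972 x 0.02165 = 0.004269 mol; n(KOH) added = 0.1185 x 0.05247 = 0.006218 mol.
Base is in excess by 0.006218 - 0.004269 = 0.001948 mol in a total volume of 0.07412 L.
[OH^-] = 0.001948/0.07412 = 0.02629 M, so pOH = 1.58 and pH = 14.00 - 1.58 = 12.42.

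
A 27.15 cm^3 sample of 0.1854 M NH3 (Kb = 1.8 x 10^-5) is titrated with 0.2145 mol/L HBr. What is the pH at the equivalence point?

5.13

n(NH3) = 0.1854 x 0.02715 = 0.005034 mol; V(HBr) at equivalence = 0.005034/0.2145 = 0.02347 L.
At equivalence the base is fully converted to NH4+; total volume = 0.05062 L, so [NH4+] = 0.005034/0.05062 = 0.09945 M.
Ka(NH4+) = Kw/Kb = 1.0e-14 / 1.8 x 10^-5 = 5.56e-10.
[H^+] = sqrt(Ka x [NH4+]) = sqrt(5.56e-10 x 0.09945) = 7.43e-6 M.
pH = -log(7.43e-6) = 5.13.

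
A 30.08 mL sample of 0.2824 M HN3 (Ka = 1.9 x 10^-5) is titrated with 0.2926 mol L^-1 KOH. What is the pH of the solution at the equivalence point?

n(HN3) = 0.2824 x 0.03008 = 0.008495 mol; V(KOH) at equivalence = 0.008495/0.2926 = 0.02903 L.
At equivalence all the acid is converted to N3-; total volume = 0.03008 + 0.02903 = 0.05911 L, so [N3-] = 0.008495/0.05911 = 0.1437 M.
Kb = Kw/Ka = 1.0e-14 / 1.9 x 10^-5 = 5.26e-10.
[OH^-] = sqrt(Kb x [N3-]) = sqrt(5.26e-10 x 0.1437) = 8.70e-6 M.
pOH = 5.06, so pH = 14.00 - 5.06 = 8.94.

8.94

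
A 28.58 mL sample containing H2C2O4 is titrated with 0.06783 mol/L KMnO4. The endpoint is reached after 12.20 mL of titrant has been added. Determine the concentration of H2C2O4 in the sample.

n(KMnO4) = 0.06783 x 0.01220 = 0.0008275 mol.
From the balanced equation, 2 mol KMnO4 reacts with 5 mol H2C2O4, so n(H2C2O4) = 0.0008275 x 5/2 = 0.002069 mol.
[H2C2O4] = 0.002069 / 0.02858 L = 0.0724 M.

0.0724 M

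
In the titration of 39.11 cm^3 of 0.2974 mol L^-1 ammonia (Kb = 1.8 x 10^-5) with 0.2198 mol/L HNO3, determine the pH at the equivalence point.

5.08

n(NH3) = 0.2974 x 0.03911 = 0.01163 mol; V(HNO3) at equivalence = 0.01163/0.2198 = 0.05292 L.
At equivalence the base is fully converted to NH4+; total volume = 0.09203 L, so [NH4+] = 0.01163/0.09203 = 0.1264 M.
Ka(NH4+) = Kw/Kb = 1.0e-14 / 1.8 x 10^-5 = 5.56e-10.
[H^+] = sqrt(Ka x [NH4+]) = sqrt(5.56e-10 x 0.1264) = 8.38e-6 M.
pH = -log(8.38e-6) = 5.08.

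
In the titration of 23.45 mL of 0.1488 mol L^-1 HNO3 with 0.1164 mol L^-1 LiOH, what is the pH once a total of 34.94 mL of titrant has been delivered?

12.00

n(acid) = 0.1488 x 0.02345 = 0.003489 mol; n(LiOH) added = 0.1164 x 0.03494 = 0.004067 mol.
Base is in excess by 0.004067 - 0.003489 = 0.0005777 mol in a total volume of 0.05839 L.
[OH^-] = 0.0005777/0.05839 = 0.009893 M, so pOH = 2.00 and pH = 14.00 - 2.00 = 12.00.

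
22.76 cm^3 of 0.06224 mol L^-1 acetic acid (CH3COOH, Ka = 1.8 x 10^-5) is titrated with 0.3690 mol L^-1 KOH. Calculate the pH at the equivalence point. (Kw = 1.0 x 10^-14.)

n(CH3COOH) = 0.06224 x 0.02276 = 0.001417 mol; V(KOH) at equivalence = 0.001417/0.3690 = 0.003839 L.
At equivalence all the acid is converted to CH3COO-; total volume = 0.02276 + 0.003839 = 0.02660 L, so [CH3COO-] = 0.001417/0.02660 = 0.05326 M.
Kb = Kw/Ka = 1.0e-14 / 1.8 x 10^-5 = 5.56e-10.
[OH^-] = sqrt(Kb x [CH3COO-]) = sqrt(5.56e-10 x 0.05326) = 5.44e-6 M.
pOH = 5.26, so pH = 14.00 - 5.26 = 8.74.

8.74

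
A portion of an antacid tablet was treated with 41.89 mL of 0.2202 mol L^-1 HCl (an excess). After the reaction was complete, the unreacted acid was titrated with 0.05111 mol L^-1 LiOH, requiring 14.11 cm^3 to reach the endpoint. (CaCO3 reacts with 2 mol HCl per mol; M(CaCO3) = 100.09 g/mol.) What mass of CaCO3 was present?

0.426 g

Total n(HCl) added = 0.2202 x 0.04189 = 0.009224 mol.
n(LiOH) used = 0.05111 x 0.01411 = 0.0007212 mol, which equals the excess n(HCl).
So n(HCl) consumed by the sample = 0.009224 - 0.0007212 = 0.008503 mol.
n(CaCO3) = 0.008503 / 2 = 0.004252 mol.
mass = 0.004252 mol x 100.09 g/mol = 0.426 g.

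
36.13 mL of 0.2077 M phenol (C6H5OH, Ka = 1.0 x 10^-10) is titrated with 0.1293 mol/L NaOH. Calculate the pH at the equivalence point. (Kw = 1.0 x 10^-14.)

11.45

n(C6H5OH) = 0.2077 x 0.03613 = 0.007504 mol; V(NaOH) at equivalence = 0.007504/0.1293 = 0.05804 L.
At equivalence all the acid is converted to C6H5O-; total volume = 0.03613 + 0.05804 = 0.09417 L, so [C6H5O-] = 0.007504/0.09417 = 0.07969 M.
Kb = Kw/Ka = 1.0e-14 / 1.0 x 10^-10 = 0.000100.
[OH^-] = sqrt(Kb x [C6H5O-]) = sqrt(0.000100 x 0.07969) = 0.00282 M.
pOH = 2.55, so pH = 14.00 - 2.55 = 11.45.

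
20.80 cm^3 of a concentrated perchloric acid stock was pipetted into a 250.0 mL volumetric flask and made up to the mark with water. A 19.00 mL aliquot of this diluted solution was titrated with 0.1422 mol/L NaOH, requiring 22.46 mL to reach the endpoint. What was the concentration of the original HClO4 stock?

n(NaOH) = 0.1422 x 0.02246 = 0.003194 mol.
n(HClO4) in the aliquot = 0.003194 mol.
[diluted HClO4] = 0.003194 / 0.01900 = 0.1681 M.
Dilution factor = 250.0/20.80 = 12.02, so [stock] = 0.1681 x 12.02 = 2.02 M.

2.02 M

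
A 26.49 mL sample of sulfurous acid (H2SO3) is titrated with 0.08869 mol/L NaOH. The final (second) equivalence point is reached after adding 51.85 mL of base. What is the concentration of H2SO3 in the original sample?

0.0868 M

n(NaOH) = 0.08869 x 0.05185 = 0.004599 mol.
At the final (second) equivalence point, 2 mol OH^- react per mol H2SO3, so n(H2SO3) = 0.004599 / 2 = 0.002299 mol.
[H2SO3] = 0.002299 / 0.02649 L = 0.0868 M.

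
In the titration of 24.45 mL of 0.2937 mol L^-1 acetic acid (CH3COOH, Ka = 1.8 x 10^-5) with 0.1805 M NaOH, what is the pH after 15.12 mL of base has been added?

4.53

Initial n(CH3COOH) = 0.2937 x 0.02445 = 0.007181 mol.
n(NaOH) added = 0.1805 x 0.01512 = 0.002729 mol, converting that many moles of CH3COOH to CH3COO-.
Remaining n(CH3COOH) = 0.004452 mol; n(CH3COO-) = 0.002729 mol.
By Henderson-Hasselbalch, pH = pKa + log([A^-]/[HA]) = 4.74 + log(0.002729/0.004452) = 4.74 + (-0.21) = 4.53.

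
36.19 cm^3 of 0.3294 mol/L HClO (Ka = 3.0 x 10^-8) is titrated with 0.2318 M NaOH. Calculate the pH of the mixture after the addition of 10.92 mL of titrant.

Initial n(HClO) = 0.3294 x 0.03619 = 0.01192 mol.
n(NaOH) added = 0.2318 x 0.01092 = 0.002531 mol, converting that many moles of HClO to ClO-.
Remaining n(HClO) = 0.009390 mol; n(ClO-) = 0.002531 mol.
By Henderson-Hasselbalch, pH = pKa + log([A^-]/[HA]) = 7.52 + log(0.002531/0.009390) = 7.52 + (-0.57) = 6.95.

6.95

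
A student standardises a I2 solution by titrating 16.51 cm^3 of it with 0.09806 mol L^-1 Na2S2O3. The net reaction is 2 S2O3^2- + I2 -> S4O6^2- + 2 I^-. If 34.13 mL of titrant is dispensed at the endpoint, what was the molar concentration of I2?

0.101 M

n(Na2S2O3) = 0.09806 x 0.03413 = 0.003347 mol.
From the balanced equation, 2 mol Na2S2O3 reacts with 1 mol I2, so n(I2) = 0.003347 x 1/2 = 0.001673 mol.
[I2] = 0.001673 / 0.01651 L = 0.101 M.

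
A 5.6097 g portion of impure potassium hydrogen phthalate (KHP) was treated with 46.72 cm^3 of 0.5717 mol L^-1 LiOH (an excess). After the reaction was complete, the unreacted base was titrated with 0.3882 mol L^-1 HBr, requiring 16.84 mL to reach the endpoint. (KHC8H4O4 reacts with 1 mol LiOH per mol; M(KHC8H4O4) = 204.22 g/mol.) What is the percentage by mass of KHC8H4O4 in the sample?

Total n(LiOH) added = 0.5717 x 0.04672 = 0.02671 mol.
n(HBr) used = 0.3882 x 0.01684 = 0.006537 mol, which equals the excess n(LiOH).
So n(LiOH) consumed by the sample = 0.02671 - 0.006537 = 0.02017 mol.
n(KHC8H4O4) = 0.02017 / 1 = 0.02017 mol.
mass KHC8H4O4 = 0.02017 x 204.22 = 4.120 g, so %KHC8H4O4 = 4.120/5.6097 x 100 = 73.4%.

73.4%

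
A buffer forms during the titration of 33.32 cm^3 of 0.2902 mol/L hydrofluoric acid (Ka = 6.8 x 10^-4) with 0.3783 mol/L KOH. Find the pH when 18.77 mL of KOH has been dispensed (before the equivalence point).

Initial n(HF) = 0.2902 x 0.03332 = 0.009669 mol.
n(KOH) added = 0.3783 x 0.01877 = 0.007101 mol, converting that many moles of HF to F-.
Remaining n(HF) = 0.002569 mol; n(F-) = 0.007101 mol.
By Henderson-Hasselbalch, pH = pKa + log([A^-]/[HA]) = 3.17 + log(0.007101/0.002569) = 3.17 + (+0.44) = 3.61.

3.61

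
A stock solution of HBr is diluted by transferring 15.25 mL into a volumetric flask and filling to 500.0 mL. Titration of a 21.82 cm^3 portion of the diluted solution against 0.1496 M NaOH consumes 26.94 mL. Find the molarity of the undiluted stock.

n(NaOH) = 0.1496 x 0.02694 = 0.004030 mol.
n(HBr) in the aliquot = 0.004030 mol.
[diluted HBr] = 0.004030 / 0.02182 = 0.1847 M.
Dilution factor = 500.0/15.25 = 32.79, so [stock] = 0.1847 x 32.79 = 6.06 M.

6.06 M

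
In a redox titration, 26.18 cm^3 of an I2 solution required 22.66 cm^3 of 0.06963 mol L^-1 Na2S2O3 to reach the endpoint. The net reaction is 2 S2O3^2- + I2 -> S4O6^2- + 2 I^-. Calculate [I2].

0.0301 M

n(Na2S2O3) = 0.06963 x 0.02266 = 0.001578 mol.
From the balanced equation, 2 mol Na2S2O3 reacts with 1 mol I2, so n(I2) = 0.001578 x 1/2 = 0.0007889 mol.
[I2] = 0.0007889 / 0.02618 L = 0.0301 M.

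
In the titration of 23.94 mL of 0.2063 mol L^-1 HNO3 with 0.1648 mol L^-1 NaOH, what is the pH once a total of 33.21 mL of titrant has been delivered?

n(acid) = 0.2063 x 0.02394 = 0.004939 mol; n(NaOH) added = 0.1648 x 0.03321 = 0.005473 mol.
Base is in excess by 0.005473 - 0.004939 = 0.0005342 mol in a total volume of 0.05715 L.
[OH^-] = 0.0005342/0.05715 = 0.009347 M, so pOH = 2.03 and pH = 14.00 - 2.03 = 11.97.

11.97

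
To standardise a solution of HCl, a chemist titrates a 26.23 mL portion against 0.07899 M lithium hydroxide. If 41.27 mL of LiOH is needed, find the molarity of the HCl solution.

0.124 M

n(LiOH) delivered = 0.07899 x 0.04127 = 0.003260 mol.
For a 1:1 reaction, n(HCl) = 0.003260 mol.
[HCl] = 0.003260 mol / 0.02623 L = 0.124 M.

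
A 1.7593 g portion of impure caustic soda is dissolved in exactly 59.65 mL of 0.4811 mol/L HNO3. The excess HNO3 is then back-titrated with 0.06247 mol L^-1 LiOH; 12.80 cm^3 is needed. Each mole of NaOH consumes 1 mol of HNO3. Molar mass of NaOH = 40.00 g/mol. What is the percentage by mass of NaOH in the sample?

Total n(HNO3) added = 0.4811 x 0.05965 = 0.02870 mol.
n(LiOH) used = 0.06247 x 0.01280 = 0.0007996 mol, which equals the excess n(HNO3).
So n(HNO3) consumed by the sample = 0.02870 - 0.0007996 = 0.02790 mol.
n(NaOH) = 0.02790 / 1 = 0.02790 mol.
mass NaOH = 0.02790 x 40.00 = 1.116 g, so %NaOH = 1.116/1.7593 x 100 = 63.4%.

63.4%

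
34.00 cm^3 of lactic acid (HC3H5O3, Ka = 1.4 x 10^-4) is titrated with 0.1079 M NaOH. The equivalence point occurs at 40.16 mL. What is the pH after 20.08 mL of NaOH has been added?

3.85

20.08 mL is exactly half the equivalence volume (40.16/2), i.e. the half-equivalence point.
There, n(HA) = n(A^-), so pH = pKa = -log(1.4 x 10^-4) = 3.85.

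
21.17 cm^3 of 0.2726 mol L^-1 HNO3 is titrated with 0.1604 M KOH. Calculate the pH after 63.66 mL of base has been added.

n(acid) = 0.2726 x 0.02117 = 0.005771 mol; n(KOH) added = 0.1604 x 0.06366 = 0.01021 mol.
Base is in excess by 0.01021 - 0.005771 = 0.004440 mol in a total volume of 0.08483 L.
[OH^-] = 0.004440/0.08483 = 0.05234 M, so pOH = 1.28 and pH = 14.00 - 1.28 = 12.72.

12.72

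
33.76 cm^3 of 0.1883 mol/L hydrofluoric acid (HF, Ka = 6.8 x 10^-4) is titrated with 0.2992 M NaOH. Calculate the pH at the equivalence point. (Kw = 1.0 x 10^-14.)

8.12

n(HF) = 0.1883 x 0.03376 = 0.006357 mol; V(NaOH) at equivalence = 0.006357/0.2992 = 0.02125 L.
At equivalence all the acid is converted to F-; total volume = 0.03376 + 0.02125 = 0.05501 L, so [F-] = 0.006357/0.05501 = 0.1156 M.
Kb = Kw/Ka = 1.0e-14 / 6.8 x 10^-4 = 1.47e-11.
[OH^-] = sqrt(Kb x [F-]) = sqrt(1.47e-11 x 0.1156) = 1.30e-6 M.
pOH = 5.88, so pH = 14.00 - 5.88 = 8.12.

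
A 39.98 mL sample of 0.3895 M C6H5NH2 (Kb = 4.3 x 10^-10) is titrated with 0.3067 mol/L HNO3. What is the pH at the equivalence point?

n(C6H5NH2) = 0.3895 x 0.03998 = 0.01557 mol; V(HNO3) at equivalence = 0.01557/0.3067 = 0.05077 L.
At equivalence the base is fully converted to C6H5NH3+; total volume = 0.09075 L, so [C6H5NH3+] = 0.01557/0.09075 = 0.1716 M.
Ka(C6H5NH3+) = Kw/Kb = 1.0e-14 / 4.3 x 10^-10 = 2.33e-5.
[H^+] = sqrt(Ka x [C6H5NH3+]) = sqrt(2.33e-5 x 0.1716) = 0.00200 M.
pH = -log(0.00200) = 2.70.

2.70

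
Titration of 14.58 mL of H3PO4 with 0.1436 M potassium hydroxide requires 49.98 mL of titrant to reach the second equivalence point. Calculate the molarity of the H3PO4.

n(KOH) = 0.1436 x 0.04998 = 0.007177 mol.
At the second equivalence point, 2 mol OH^- react per mol H3PO4, so n(H3PO4) = 0.007177 / 2 = 0.003589 mol.
[H3PO4] = 0.003589 / 0.01458 L = 0.246 M.

0.246 M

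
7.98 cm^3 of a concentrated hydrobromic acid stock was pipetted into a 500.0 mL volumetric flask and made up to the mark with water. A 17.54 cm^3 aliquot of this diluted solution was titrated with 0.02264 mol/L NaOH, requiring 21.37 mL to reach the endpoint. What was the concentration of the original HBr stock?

1.73 M

n(NaOH) = 0.02264 x 0.02137 = 0.0004838 mol.
n(HBr) in the aliquot = 0.0004838 mol.
[diluted HBr] = 0.0004838 / 0.01754 = 0.02758 M.
Dilution factor = 500.0/7.980 = 62.66, so [stock] = 0.02758 x 62.66 = 1.73 M.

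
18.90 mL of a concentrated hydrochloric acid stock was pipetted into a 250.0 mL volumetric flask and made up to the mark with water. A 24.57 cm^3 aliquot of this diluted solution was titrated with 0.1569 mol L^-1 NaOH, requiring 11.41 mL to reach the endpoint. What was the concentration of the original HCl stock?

0.964 M

n(NaOH) = 0.1569 x 0.01141 = 0.001790 mol.
n(HCl) in the aliquot = 0.001790 mol.
[diluted HCl] = 0.001790 / 0.02457 = 0.07286 M.
Dilution factor = 250.0/18.90 = 13.23, so [stock] = 0.07286 x 13.23 = 0.964 M.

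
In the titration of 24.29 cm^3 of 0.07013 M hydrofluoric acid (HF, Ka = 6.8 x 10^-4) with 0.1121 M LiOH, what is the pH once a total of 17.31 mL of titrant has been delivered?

11.76

n(acid) = 0.07013 x 0.02429 = 0.001703 mol; n(LiOH) added = 0.1121 x 0.01731 = 0.001940 mol.
Base is in excess by 0.001940 - 0.001703 = 0.0002370 mol in a total volume of 0.04160 L.
[OH^-] = 0.0002370/0.04160 = 0.005697 M, so pOH = 2.24 and pH = 14.00 - 2.24 = 11.76.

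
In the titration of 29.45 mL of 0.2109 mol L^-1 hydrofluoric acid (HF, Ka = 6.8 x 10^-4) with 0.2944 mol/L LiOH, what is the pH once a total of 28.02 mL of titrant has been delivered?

12.55

n(acid) = 0.2109 x 0.02945 = 0.006211 mol; n(LiOH) added = 0.2944 x 0.02802 = 0.008249 mol.
Base is in excess by 0.008249 - 0.006211 = 0.002038 mol in a total volume of 0.05747 L.
[OH^-] = 0.002038/0.05747 = 0.03546 M, so pOH = 1.45 and pH = 14.00 - 1.45 = 12.55.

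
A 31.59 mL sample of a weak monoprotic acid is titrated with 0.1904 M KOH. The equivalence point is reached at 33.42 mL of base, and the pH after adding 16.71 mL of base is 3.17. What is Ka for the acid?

6.8 x 10^-4

16.71 mL is half of the equivalence volume, so this is the half-equivalence point where [HA] = [A^-].
At half-equivalence pH = pKa, so pKa = 3.17.
Ka = 10^(-3.17) = 6.8 x 10^-4.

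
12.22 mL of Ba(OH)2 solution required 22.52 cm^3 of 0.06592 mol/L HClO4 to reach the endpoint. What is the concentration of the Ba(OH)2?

n(HClO4) delivered = 0.06592 x 0.02252 = 0.001485 mol.
The reaction is 1 Ba(OH)2 + 2 HClO4, so n(Ba(OH)2) = 0.001485 x 1/2 = 0.0007423 mol.
[Ba(OH)2] = 0.0007423 mol / 0.01222 L = 0.0607 M.

0.0607 M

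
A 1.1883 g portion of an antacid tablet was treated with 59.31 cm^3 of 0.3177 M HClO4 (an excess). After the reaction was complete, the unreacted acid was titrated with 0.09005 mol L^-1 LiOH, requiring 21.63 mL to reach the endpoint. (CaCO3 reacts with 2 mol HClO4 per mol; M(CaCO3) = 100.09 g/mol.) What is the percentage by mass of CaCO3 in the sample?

Total n(HClO4) added = 0.3177 x 0.05931 = 0.01884 mol.
n(LiOH) used = 0.09005 x 0.02163 = 0.001948 mol, which equals the excess n(HClO4).
So n(HClO4) consumed by the sample = 0.01884 - 0.001948 = 0.01690 mol.
n(CaCO3) = 0.01690 / 2 = 0.008448 mol.
mass CaCO3 = 0.008448 x 100.09 = 0.8455 g, so %CaCO3 = 0.8455/1.1883 x 100 = 71.2%.

71.2%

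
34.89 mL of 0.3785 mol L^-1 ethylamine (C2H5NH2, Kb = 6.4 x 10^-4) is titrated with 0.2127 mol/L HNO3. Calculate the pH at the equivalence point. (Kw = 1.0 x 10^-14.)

n(C2H5NH2) = 0.3785 x 0.03489 = 0.01321 mol; V(HNO3) at equivalence = 0.01321/0.2127 = 0.06209 L.
At equivalence the base is fully converted to C2H5NH3+; total volume = 0.09698 L, so [C2H5NH3+] = 0.01321/0.09698 = 0.1362 M.
Ka(C2H5NH3+) = Kw/Kb = 1.0e-14 / 6.4 x 10^-4 = 1.56e-11.
[H^+] = sqrt(Ka x [C2H5NH3+]) = sqrt(1.56e-11 x 0.1362) = 1.46e-6 M.
pH = -log(1.46e-6) = 5.84.

5.84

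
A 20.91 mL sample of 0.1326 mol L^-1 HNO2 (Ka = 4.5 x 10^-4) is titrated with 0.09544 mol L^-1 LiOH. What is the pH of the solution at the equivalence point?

8.05

n(HNO2) = 0.1326 x 0.02091 = 0.002773 mol; V(LiOH) at equivalence = 0.002773/0.09544 = 0.02905 L.
At equivalence all the acid is converted to NO2-; total volume = 0.02091 + 0.02905 = 0.04996 L, so [NO2-] = 0.002773/0.04996 = 0.05550 M.
Kb = Kw/Ka = 1.0e-14 / 4.5 x 10^-4 = 2.22e-11.
[OH^-] = sqrt(Kb x [NO2-]) = sqrt(2.22e-11 x 0.05550) = 1.11e-6 M.
pOH = 5.95, so pH = 14.00 - 5.95 = 8.05.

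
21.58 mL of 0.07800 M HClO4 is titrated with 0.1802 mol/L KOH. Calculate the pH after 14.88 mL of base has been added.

n(acid) = 0.07800 x 0.02158 = 0.001683 mol; n(KOH) added = 0.1802 x 0.01488 = 0.002681 mol.
Base is in excess by 0.002681 - 0.001683 = 0.0009981 mol in a total volume of 0.03646 L.
[OH^-] = 0.0009981/0.03646 = 0.02738 M, so pOH = 1.56 and pH = 14.00 - 1.56 = 12.44.

12.44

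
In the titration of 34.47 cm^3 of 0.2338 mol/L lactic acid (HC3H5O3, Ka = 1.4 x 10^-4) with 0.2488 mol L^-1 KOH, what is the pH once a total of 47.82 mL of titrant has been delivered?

n(acid) = 0.2338 x 0.03447 = 0.008059 mol; n(KOH) added = 0.2488 x 0.04782 = 0.01190 mol.
Base is in excess by 0.01190 - 0.008059 = 0.003839 mol in a total volume of 0.08229 L.
[OH^-] = 0.003839/0.08229 = 0.04665 M, so pOH = 1.33 and pH = 14.00 - 1.33 = 12.67.

12.67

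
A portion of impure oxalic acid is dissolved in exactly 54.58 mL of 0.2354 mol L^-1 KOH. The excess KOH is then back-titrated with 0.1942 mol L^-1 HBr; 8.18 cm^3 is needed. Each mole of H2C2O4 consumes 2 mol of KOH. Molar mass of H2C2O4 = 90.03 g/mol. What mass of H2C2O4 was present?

0.507 g

Total n(KOH) added = 0.2354 x 0.05458 = 0.01285 mol.
n(HBr) used = 0.1942 x 0.008180 = 0.001589 mol, which equals the excess n(KOH).
So n(KOH) consumed by the sample = 0.01285 - 0.001589 = 0.01126 mol.
n(H2C2O4) = 0.01126 / 2 = 0.005630 mol.
mass = 0.005630 mol x 90.03 g/mol = 0.507 g.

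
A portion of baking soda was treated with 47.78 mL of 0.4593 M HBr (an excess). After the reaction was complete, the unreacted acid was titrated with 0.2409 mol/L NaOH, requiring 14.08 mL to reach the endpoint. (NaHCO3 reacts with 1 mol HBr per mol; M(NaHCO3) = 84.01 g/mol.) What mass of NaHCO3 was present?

1.56 g

Total n(HBr) added = 0.4593 x 0.04778 = 0.02195 mol.
n(NaOH) used = 0.2409 x 0.01408 = 0.003392 mol, which equals the excess n(HBr).
So n(HBr) consumed by the sample = 0.02195 - 0.003392 = 0.01855 mol.
n(NaHCO3) = 0.01855 / 1 = 0.01855 mol.
mass = 0.01855 mol x 84.01 g/mol = 1.56 g.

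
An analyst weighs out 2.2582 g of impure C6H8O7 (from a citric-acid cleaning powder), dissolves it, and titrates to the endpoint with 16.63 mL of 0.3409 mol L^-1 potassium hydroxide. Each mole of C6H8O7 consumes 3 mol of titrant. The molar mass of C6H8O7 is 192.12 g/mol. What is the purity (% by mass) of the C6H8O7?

16.1%

n(KOH) = 0.3409 x 0.01663 = 0.005669 mol.
n(C6H8O7) = 0.005669 / 3 = 0.001890 mol.
mass of C6H8O7 = 0.001890 x 192.12 = 0.3631 g.
% purity = 0.3631 / 2.2582 x 100 = 16.1%.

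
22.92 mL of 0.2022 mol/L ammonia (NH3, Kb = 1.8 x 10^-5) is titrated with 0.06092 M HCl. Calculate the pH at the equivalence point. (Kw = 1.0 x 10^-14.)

n(NH3) = 0.2022 x 0.02292 = 0.004634 mol; V(HCl) at equivalence = 0.004634/0.06092 = 0.07607 L.
At equivalence the base is fully converted to NH4+; total volume = 0.09899 L, so [NH4+] = 0.004634/0.09899 = 0.04682 M.
Ka(NH4+) = Kw/Kb = 1.0e-14 / 1.8 x 10^-5 = 5.56e-10.
[H^+] = sqrt(Ka x [NH4+]) = sqrt(5.56e-10 x 0.04682) = 5.10e-6 M.
pH = -log(5.10e-6) = 5.29.

5.29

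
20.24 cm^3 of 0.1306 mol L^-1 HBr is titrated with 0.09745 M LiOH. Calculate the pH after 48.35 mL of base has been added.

12.48

n(acid) = 0.1306 x 0.02024 = 0.002643 mol; n(LiOH) added = 0.09745 x 0.04835 = 0.004712 mol.
Base is in excess by 0.004712 - 0.002643 = 0.002068 mol in a total volume of 0.06859 L.
[OH^-] = 0.002068/0.06859 = 0.03016 M, so pOH = 1.52 and pH = 14.00 - 1.52 = 12.48.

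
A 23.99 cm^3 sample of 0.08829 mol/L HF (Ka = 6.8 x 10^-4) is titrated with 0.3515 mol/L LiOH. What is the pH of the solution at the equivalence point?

8.01

n(HF) = 0.08829 x 0.02399 = 0.002118 mol; V(LiOH) at equivalence = 0.002118/0.3515 = 0.006026 L.
At equivalence all the acid is converted to F-; total volume = 0.02399 + 0.006026 = 0.03002 L, so [F-] = 0.002118/0.03002 = 0.07057 M.
Kb = Kw/Ka = 1.0e-14 / 6.8 x 10^-4 = 1.47e-11.
[OH^-] = sqrt(Kb x [F-]) = sqrt(1.47e-11 x 0.07057) = 1.02e-6 M.
pOH = 5.99, so pH = 14.00 - 5.99 = 8.01.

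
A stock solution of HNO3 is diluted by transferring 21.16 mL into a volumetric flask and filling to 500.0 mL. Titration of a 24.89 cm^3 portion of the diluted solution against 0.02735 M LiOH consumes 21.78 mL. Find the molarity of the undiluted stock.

0.566 M

n(LiOH) = 0.02735 x 0.02178 = 0.0005957 mol.
n(HNO3) in the aliquot = 0.0005957 mol.
[diluted HNO3] = 0.0005957 / 0.02489 = 0.02393 M.
Dilution factor = 500.0/21.16 = 23.63, so [stock] = 0.02393 x 23.63 = 0.566 M.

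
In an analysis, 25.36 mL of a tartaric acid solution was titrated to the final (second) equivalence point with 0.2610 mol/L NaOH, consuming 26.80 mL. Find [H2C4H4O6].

n(NaOH) = 0.2610 x 0.02680 = 0.006995 mol.
At the final (second) equivalence point, 2 mol OH^- react per mol H2C4H4O6, so n(H2C4H4O6) = 0.006995 / 2 = 0.003497 mol.
[H2C4H4O6] = 0.003497 / 0.02536 L = 0.138 M.

0.138 M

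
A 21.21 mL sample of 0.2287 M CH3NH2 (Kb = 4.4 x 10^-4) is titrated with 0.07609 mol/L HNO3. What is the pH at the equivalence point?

5.94

n(CH3NH2) = 0.2287 x 0.02121 = 0.004851 mol; V(HNO3) at equivalence = 0.004851/0.07609 = 0.06375 L.
At equivalence the base is fully converted to CH3NH3+; total volume = 0.08496 L, so [CH3NH3+] = 0.004851/0.08496 = 0.05709 M.
Ka(CH3NH3+) = Kw/Kb = 1.0e-14 / 4.4 x 10^-4 = 2.27e-11.
[H^+] = sqrt(Ka x [CH3NH3+]) = sqrt(2.27e-11 x 0.05709) = 1.14e-6 M.
pH = -log(1.14e-6) = 5.94.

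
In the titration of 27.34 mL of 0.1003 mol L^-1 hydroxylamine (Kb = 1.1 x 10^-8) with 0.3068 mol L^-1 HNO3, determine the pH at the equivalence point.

n(NH2OH) = 0.1003 x 0.02734 = 0.002742 mol; V(HNO3) at equivalence = 0.002742/0.3068 = 0.008938 L.
At equivalence the base is fully converted to NH3OH+; total volume = 0.03628 L, so [NH3OH+] = 0.002742/0.03628 = 0.07559 M.
Ka(NH3OH+) = Kw/Kb = 1.0e-14 / 1.1 x 10^-8 = 9.09e-7.
[H^+] = sqrt(Ka x [NH3OH+]) = sqrt(9.09e-7 x 0.07559) = 0.000262 M.
pH = -log(0.000262) = 3.58.

3.58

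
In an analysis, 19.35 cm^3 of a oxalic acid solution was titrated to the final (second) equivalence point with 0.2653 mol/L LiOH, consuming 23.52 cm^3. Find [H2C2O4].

n(LiOH) = 0.2653 x 0.02352 = 0.006240 mol.
At the final (second) equivalence point, 2 mol OH^- react per mol H2C2O4, so n(H2C2O4) = 0.006240 / 2 = 0.003120 mol.
[H2C2O4] = 0.003120 / 0.01935 L = 0.161 M.

0.161 M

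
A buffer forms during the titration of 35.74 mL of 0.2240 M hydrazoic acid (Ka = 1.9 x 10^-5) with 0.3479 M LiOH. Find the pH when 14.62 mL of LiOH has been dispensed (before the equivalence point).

4.96

Initial n(HN3) = 0.2240 x 0.03574 = 0.008006 mol.
n(LiOH) added = 0.3479 x 0.01462 = 0.005086 mol, converting that many moles of HN3 to N3-.
Remaining n(HN3) = 0.002919 mol; n(N3-) = 0.005086 mol.
By Henderson-Hasselbalch, pH = pKa + log([A^-]/[HA]) = 4.72 + log(0.005086/0.002919) = 4.72 + (+0.24) = 4.96.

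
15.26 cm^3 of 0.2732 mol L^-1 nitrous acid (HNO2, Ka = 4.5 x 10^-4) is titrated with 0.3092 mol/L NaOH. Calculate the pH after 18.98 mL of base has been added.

12.70

n(acid) = 0.2732 x 0.01526 = 0.004169 mol; n(NaOH) added = 0.3092 x 0.01898 = 0.005869 mol.
Base is in excess by 0.005869 - 0.004169 = 0.001700 mol in a total volume of 0.03424 L.
[OH^-] = 0.001700/0.03424 = 0.04964 M, so pOH = 1.30 and pH = 14.00 - 1.30 = 12.70.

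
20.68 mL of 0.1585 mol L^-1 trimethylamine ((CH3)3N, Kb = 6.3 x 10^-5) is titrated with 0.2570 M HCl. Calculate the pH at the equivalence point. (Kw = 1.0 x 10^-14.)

n((CH3)3N) = 0.1585 x 0.02068 = 0.003278 mol; V(HCl) at equivalence = 0.003278/0.2570 = 0.01275 L.
At equivalence the base is fully converted to (CH3)3NH+; total volume = 0.03343 L, so [(CH3)3NH+] = 0.003278/0.03343 = 0.09804 M.
Ka((CH3)3NH+) = Kw/Kb = 1.0e-14 / 6.3 x 10^-5 = 1.59e-10.
[H^+] = sqrt(Ka x [(CH3)3NH+]) = sqrt(1.59e-10 x 0.09804) = 3.94e-6 M.
pH = -log(3.94e-6) = 5.40.

5.40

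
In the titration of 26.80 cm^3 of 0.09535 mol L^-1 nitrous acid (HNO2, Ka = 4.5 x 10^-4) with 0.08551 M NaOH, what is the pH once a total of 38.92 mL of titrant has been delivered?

12.07

n(acid) = 0.09535 x 0.02680 = 0.002555 mol; n(NaOH) added = 0.08551 x 0.03892 = 0.003328 mol.
Base is in excess by 0.003328 - 0.002555 = 0.0007727 mol in a total volume of 0.06572 L.
[OH^-] = 0.0007727/0.06572 = 0.01176 M, so pOH = 1.93 and pH = 14.00 - 1.93 = 12.07.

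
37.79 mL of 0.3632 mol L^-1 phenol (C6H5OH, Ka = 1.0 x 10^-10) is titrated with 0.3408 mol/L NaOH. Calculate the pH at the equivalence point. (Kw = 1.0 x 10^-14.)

11.62

n(C6H5OH) = 0.3632 x 0.03779 = 0.01373 mol; V(NaOH) at equivalence = 0.01373/0.3408 = 0.04027 L.
At equivalence all the acid is converted to C6H5O-; total volume = 0.03779 + 0.04027 = 0.07806 L, so [C6H5O-] = 0.01373/0.07806 = 0.1758 M.
Kb = Kw/Ka = 1.0e-14 / 1.0 x 10^-10 = 0.000100.
[OH^-] = sqrt(Kb x [C6H5O-]) = sqrt(0.000100 x 0.1758) = 0.00419 M.
pOH = 2.38, so pH = 14.00 - 2.38 = 11.62.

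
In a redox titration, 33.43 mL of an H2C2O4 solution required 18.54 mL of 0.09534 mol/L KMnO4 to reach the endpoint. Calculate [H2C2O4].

0.132 M

n(KMnO4) = 0.09534 x 0.01854 = 0.001768 mol.
From the balanced equation, 2 mol KMnO4 reacts with 5 mol H2C2O4, so n(H2C2O4) = 0.001768 x 5/2 = 0.004419 mol.
[H2C2O4] = 0.004419 / 0.03343 L = 0.132 M.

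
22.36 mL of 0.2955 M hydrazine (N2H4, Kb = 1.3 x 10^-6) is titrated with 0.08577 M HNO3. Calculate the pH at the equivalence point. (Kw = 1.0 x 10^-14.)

n(N2H4) = 0.2955 x 0.02236 = 0.006607 mol; V(HNO3) at equivalence = 0.006607/0.08577 = 0.07704 L.
At equivalence the base is fully converted to N2H5+; total volume = 0.09940 L, so [N2H5+] = 0.006607/0.09940 = 0.06648 M.
Ka(N2H5+) = Kw/Kb = 1.0e-14 / 1.3 x 10^-6 = 7.69e-9.
[H^+] = sqrt(Ka x [N2H5+]) = sqrt(7.69e-9 x 0.06648) = 2.26e-5 M.
pH = -log(2.26e-5) = 4.65.

4.65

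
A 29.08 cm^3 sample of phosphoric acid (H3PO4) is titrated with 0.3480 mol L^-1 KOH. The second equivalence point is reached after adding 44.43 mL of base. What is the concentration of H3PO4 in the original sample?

0.266 M

n(KOH) = 0.3480 x 0.04443 = 0.01546 mol.
At the second equivalence point, 2 mol OH^- react per mol H3PO4, so n(H3PO4) = 0.01546 / 2 = 0.007731 mol.
[H3PO4] = 0.007731 / 0.02908 L = 0.266 M.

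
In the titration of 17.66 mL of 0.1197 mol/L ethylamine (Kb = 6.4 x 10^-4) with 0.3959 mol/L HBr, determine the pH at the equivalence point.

5.92

n(C2H5NH2) = 0.1197 x 0.01766 = 0.002114 mol; V(HBr) at equivalence = 0.002114/0.3959 = 0.005339 L.
At equivalence the base is fully converted to C2H5NH3+; total volume = 0.02300 L, so [C2H5NH3+] = 0.002114/0.02300 = 0.09191 M.
Ka(C2H5NH3+) = Kw/Kb = 1.0e-14 / 6.4 x 10^-4 = 1.56e-11.
[H^+] = sqrt(Ka x [C2H5NH3+]) = sqrt(1.56e-11 x 0.09191) = 1.20e-6 M.
pH = -log(1.20e-6) = 5.92.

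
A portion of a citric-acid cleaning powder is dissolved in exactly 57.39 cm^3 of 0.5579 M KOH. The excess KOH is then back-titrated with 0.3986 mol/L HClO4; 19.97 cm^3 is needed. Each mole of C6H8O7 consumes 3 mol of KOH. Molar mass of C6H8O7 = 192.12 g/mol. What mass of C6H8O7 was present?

1.54 g

Total n(KOH) added = 0.5579 x 0.05739 = 0.03202 mol.
n(HClO4) used = 0.3986 x 0.01997 = 0.007960 mol, which equals the excess n(KOH).
So n(KOH) consumed by the sample = 0.03202 - 0.007960 = 0.02406 mol.
n(C6H8O7) = 0.02406 / 3 = 0.008019 mol.
mass = 0.008019 mol x 192.12 g/mol = 1.54 g.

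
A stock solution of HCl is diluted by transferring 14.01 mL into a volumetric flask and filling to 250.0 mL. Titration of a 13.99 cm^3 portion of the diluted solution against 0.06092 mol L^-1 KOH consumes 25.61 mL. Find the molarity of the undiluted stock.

1.99 M

n(KOH) = 0.06092 x 0.02561 = 0.001560 mol.
n(HCl) in the aliquot = 0.001560 mol.
[diluted HCl] = 0.001560 / 0.01399 = 0.1115 M.
Dilution factor = 250.0/14.01 = 17.84, so [stock] = 0.1115 x 17.84 = 1.99 M.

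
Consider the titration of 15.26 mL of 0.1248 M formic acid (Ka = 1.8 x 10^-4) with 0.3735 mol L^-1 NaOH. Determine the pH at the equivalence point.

n(HCOOH) = 0.1248 x 0.01526 = 0.001904 mol; V(NaOH) at equivalence = 0.001904/0.3735 = 0.005099 L.
At equivalence all the acid is converted to HCOO-; total volume = 0.01526 + 0.005099 = 0.02036 L, so [HCOO-] = 0.001904/0.02036 = 0.09354 M.
Kb = Kw/Ka = 1.0e-14 / 1.8 x 10^-4 = 5.56e-11.
[OH^-] = sqrt(Kb x [HCOO-]) = sqrt(5.56e-11 x 0.09354) = 2.28e-6 M.
pOH = 5.64, so pH = 14.00 - 5.64 = 8.36.

8.36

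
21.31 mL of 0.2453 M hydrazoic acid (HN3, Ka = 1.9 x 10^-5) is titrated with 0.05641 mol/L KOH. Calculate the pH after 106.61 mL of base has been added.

n(acid) = 0.2453 x 0.02131 = 0.005227 mol; n(KOH) added = 0.05641 x 0.1066 = 0.006014 mol.
Base is in excess by 0.006014 - 0.005227 = 0.0007865 mol in a total volume of 0.1279 L.
[OH^-] = 0.0007865/0.1279 = 0.006149 M, so pOH = 2.21 and pH = 14.00 - 2.21 = 11.79.

11.79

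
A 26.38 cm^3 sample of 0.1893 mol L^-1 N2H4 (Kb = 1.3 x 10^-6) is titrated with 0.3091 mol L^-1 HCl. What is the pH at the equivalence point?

4.52

n(N2H4) = 0.1893 x 0.02638 = 0.004994 mol; V(HCl) at equivalence = 0.004994/0.3091 = 0.01616 L.
At equivalence the base is fully converted to N2H5+; total volume = 0.04254 L, so [N2H5+] = 0.004994/0.04254 = 0.1174 M.
Ka(N2H5+) = Kw/Kb = 1.0e-14 / 1.3 x 10^-6 = 7.69e-9.
[H^+] = sqrt(Ka x [N2H5+]) = sqrt(7.69e-9 x 0.1174) = 3.01e-5 M.
pH = -log(3.01e-5) = 4.52.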